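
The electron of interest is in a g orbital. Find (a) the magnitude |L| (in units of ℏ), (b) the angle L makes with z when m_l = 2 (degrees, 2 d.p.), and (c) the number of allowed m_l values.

|L| = 2√5 ℏ ≈ 4.472ℏ; θ(m_l=2) ≈ 63.43°; 9 values

For a g orbital, l = 4.
|L| = ℏ√(4·5) = 2√5 ℏ ≈ 4.472ℏ.
For m_l = 2: cos θ = 2/√20, θ ≈ 63.43°.
There are 2l+1 = 9 values of m_l.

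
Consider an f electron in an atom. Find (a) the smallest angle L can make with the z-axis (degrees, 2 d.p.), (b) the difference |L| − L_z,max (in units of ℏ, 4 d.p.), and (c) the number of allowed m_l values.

The letter f corresponds to l = 3.
cos θ_min = 3/√12, so θ_min ≈ 30.00°.
|L| − L_z,max = (2√3 − 3)ℏ ≈ 0.4641ℏ.
There are 2l+1 = 7 values of m_l.

θ_min ≈ 30.00°; |L|−L_z,max ≈ 0.4641ℏ; 7 values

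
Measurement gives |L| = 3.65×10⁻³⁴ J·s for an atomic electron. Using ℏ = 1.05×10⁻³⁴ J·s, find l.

|L|/ℏ = (3.65×10⁻³⁴)/(1.05×10⁻³⁴) ≈ 3.476.
(|L|/ℏ)² = l(l+1) ≈ 12.08 ⇒ l = 3.

l = 3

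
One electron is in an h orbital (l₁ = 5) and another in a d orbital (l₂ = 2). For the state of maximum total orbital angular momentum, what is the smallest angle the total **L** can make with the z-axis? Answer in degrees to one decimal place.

θ_min ≈ 20.7°

L runs from |5 − 2| = 3 to 5 + 2 = 7.
Allowed values: L = 3, 4, 5, 6, 7.
The maximum is L = 7, with |L_tot| = ℏ√(7·8) = 2√14 ℏ.
The minimum angle with z is arccos(7/√56) ≈ 20.7°.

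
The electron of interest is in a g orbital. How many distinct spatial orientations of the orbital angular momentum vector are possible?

9

For a g orbital, l = 4.
The number of m_l values is 2l + 1 = 2·4 + 1 = 9.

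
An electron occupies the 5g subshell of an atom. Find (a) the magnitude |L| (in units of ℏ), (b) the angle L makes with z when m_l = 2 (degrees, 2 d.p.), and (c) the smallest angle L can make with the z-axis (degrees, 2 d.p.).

The 5g subshell has l = 4.
|L| = ℏ√(4·5) = 2√5 ℏ ≈ 4.472ℏ.
For m_l = 2: cos θ = 2/√20, θ ≈ 63.43°.
cos θ_min = 4/√20, so θ_min ≈ 26.57°.

|L| = 2√5 ℏ ≈ 4.472ℏ; θ(m_l=2) ≈ 63.43°; θ_min ≈ 26.57°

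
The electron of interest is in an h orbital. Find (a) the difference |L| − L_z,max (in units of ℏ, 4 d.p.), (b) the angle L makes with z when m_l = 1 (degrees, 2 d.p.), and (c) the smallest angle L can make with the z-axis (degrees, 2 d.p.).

An h state has l = 5.
|L| − L_z,max = (√30 − 5)ℏ ≈ 0.4772ℏ.
For m_l = 1: cos θ = 1/√30, θ ≈ 79.48°.
cos θ_min = 5/√30, so θ_min ≈ 24.09°.

|L|−L_z,max ≈ 0.4772ℏ; θ(m_l=1) ≈ 79.48°; θ_min ≈ 24.09°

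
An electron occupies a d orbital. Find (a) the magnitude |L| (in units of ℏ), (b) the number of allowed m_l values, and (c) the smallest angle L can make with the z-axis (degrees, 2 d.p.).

|L| = √6 ℏ ≈ 2.449ℏ; 5 values; θ_min ≈ 35.26°

For a d orbital, l = 2.
|L| = ℏ√(2·3) = √6 ℏ ≈ 2.449ℏ.
There are 2l+1 = 5 values of m_l.
cos θ_min = 2/√6, so θ_min ≈ 35.26°.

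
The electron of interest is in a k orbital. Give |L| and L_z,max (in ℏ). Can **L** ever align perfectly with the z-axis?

A k state has l = 7.
|L| = 2√14 ℏ ≈ 7.4833ℏ, while L_z,max = lℏ = 7ℏ.
Since |L| > L_z,max, the vector can never point exactly along z; the closest it comes is θ_min = arccos(7/√56) ≈ 20.7°.

No: L_z,max = 7ℏ < |L| = 2√14 ℏ ≈ 7.483ℏ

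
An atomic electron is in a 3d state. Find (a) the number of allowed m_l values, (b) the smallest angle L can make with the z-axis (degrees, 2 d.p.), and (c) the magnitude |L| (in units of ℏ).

For 3d, l = 2.
There are 2l+1 = 5 values of m_l.
cos θ_min = 2/√6, so θ_min ≈ 35.26°.
|L| = ℏ√(2·3) = √6 ℏ ≈ 2.449ℏ.

5 values; θ_min ≈ 35.26°; |L| = √6 ℏ ≈ 2.449ℏ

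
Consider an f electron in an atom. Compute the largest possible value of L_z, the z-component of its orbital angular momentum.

L_z,max = 3ℏ

For an f orbital, l = 3.
L_z = m_l ℏ with m_l ∈ {−3, …, 3}; the maximum is m_l = 3.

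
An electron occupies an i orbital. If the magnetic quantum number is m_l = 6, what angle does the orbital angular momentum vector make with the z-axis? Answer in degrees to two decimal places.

θ ≈ 22.21°

I corresponds to l = 6.
|L| = ℏ√(l(l+1)) = √42 ℏ.
L_z = m_l ℏ = 6ℏ.
cos θ = L_z/|L| = 6/√42, so θ ≈ 22.21°.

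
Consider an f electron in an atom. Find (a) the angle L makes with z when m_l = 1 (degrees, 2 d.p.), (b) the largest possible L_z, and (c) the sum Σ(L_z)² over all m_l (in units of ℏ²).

θ(m_l=1) ≈ 73.22°; L_z,max = 3ℏ; Σ(L_z)² = 28 ℏ²

The letter f corresponds to l = 3.
For m_l = 1: cos θ = 1/√12, θ ≈ 73.22°.
L_z,max = lℏ = 3ℏ.
Σ m_l² = 28, so Σ(L_z)² = 28 ℏ².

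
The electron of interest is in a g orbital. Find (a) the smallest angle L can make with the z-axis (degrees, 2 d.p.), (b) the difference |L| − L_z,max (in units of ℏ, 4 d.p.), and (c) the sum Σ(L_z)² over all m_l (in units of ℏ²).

θ_min ≈ 26.57°; |L|−L_z,max ≈ 0.4721ℏ; Σ(L_z)² = 60 ℏ²

The letter g corresponds to l = 4.
cos θ_min = 4/√20, so θ_min ≈ 26.57°.
|L| − L_z,max = (2√5 − 4)ℏ ≈ 0.4721ℏ.
Σ m_l² = 60, so Σ(L_z)² = 60 ℏ².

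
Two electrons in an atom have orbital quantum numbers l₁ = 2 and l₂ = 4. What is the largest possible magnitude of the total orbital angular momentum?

The total orbital quantum number L ranges from |l₁ − l₂| to l₁ + l₂ in integer steps.
So L can be 2, 3, 4, 5, 6.
The largest magnitude corresponds to L = 6: |L_tot| = ℏ√(6·7) = √42 ℏ.

|L_tot|_max = √42 ℏ ≈ 6.481ℏ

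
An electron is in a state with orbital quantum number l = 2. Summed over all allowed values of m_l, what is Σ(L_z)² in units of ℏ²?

Σ(L_z)² = 10 ℏ²

m_l runs from −2 to 2, i.e. {-2, -1, 0, 1, 2}.
Summing m² from −2 to 2: Σ m_l² = 10.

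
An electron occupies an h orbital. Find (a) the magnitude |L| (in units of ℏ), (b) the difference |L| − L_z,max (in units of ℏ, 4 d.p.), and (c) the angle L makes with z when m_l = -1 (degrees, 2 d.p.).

|L| = √30 ℏ ≈ 5.477ℏ; |L|−L_z,max ≈ 0.4772ℏ; θ(m_l=-1) ≈ 100.52°

H corresponds to l = 5.
|L| = ℏ√(5·6) = √30 ℏ ≈ 5.477ℏ.
|L| − L_z,max = (√30 − 5)ℏ ≈ 0.4772ℏ.
For m_l = -1: cos θ = -1/√30, θ ≈ 100.52°.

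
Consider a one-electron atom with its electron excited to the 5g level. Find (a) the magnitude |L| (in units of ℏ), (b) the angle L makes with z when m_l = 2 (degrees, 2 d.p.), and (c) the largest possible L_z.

|L| = 2√5 ℏ ≈ 4.472ℏ; θ(m_l=2) ≈ 63.43°; L_z,max = 4ℏ

The 5g level has l = 4.
|L| = ℏ√(4·5) = 2√5 ℏ ≈ 4.472ℏ.
For m_l = 2: cos θ = 2/√20, θ ≈ 63.43°.
L_z,max = lℏ = 4ℏ.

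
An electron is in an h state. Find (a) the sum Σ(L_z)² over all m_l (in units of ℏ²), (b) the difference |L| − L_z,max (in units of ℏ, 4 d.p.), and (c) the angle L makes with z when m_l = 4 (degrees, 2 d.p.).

Σ(L_z)² = 110 ℏ²; |L|−L_z,max ≈ 0.4772ℏ; θ(m_l=4) ≈ 43.09°

An h state has l = 5.
Σ m_l² = 110, so Σ(L_z)² = 110 ℏ².
|L| − L_z,max = (√30 − 5)ℏ ≈ 0.4772ℏ.
For m_l = 4: cos θ = 4/√30, θ ≈ 43.09°.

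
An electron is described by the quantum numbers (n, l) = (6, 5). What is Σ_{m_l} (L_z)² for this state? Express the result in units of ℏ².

Σ(L_z)² = 110 ℏ²

m_l runs from −5 to 5, i.e. {-5, -4, -3, -2, -1, 0, 1, 2, 3, 4, 5}.
Σ m_l² = l(l+1)(2l+1)/3 = 5·6·11/3 = 110.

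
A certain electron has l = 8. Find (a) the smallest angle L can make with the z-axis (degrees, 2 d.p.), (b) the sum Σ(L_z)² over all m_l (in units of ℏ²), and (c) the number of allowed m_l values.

cos θ_min = 8/√72, so θ_min ≈ 19.47°.
Σ m_l² = 408, so Σ(L_z)² = 408 ℏ².
There are 2l+1 = 17 values of m_l.

θ_min ≈ 19.47°; Σ(L_z)² = 408 ℏ²; 17 values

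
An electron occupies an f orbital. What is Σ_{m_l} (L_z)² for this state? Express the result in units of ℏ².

The letter f corresponds to l = 3.
The allowed m_l values are -3, -2, -1, 0, 1, 2, 3.
Σ m_l² = 2·(1 + 4 + 9) = 28.

Σ(L_z)² = 28 ℏ²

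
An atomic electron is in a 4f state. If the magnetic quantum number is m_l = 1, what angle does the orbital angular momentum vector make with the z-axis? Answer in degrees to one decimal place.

For 4f, l = 3.
|L| = ℏ√(l(l+1)) = 2√3 ℏ.
L_z = m_l ℏ = 1ℏ.
cos θ = L_z/|L| = 1/√12, so θ ≈ 73.2°.

θ ≈ 73.2°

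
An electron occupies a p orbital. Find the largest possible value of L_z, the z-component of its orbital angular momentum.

L_z,max = 1ℏ

For a p orbital, l = 1.
L_z = m_l ℏ with m_l ∈ {−1, …, 1}; the maximum is m_l = 1.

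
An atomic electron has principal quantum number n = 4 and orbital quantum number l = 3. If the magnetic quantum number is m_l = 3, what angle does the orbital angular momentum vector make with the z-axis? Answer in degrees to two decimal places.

θ ≈ 30.00°

|L| = ℏ√(l(l+1)) = 2√3 ℏ.
L_z = m_l ℏ = 3ℏ.
cos θ = L_z/|L| = 3/√12, so θ ≈ 30.00°.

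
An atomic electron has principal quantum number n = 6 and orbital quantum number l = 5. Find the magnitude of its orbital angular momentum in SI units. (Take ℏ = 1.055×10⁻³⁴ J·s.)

|L| = 5.778×10⁻³⁴ J·s

|L| = ℏ√(l(l+1)) = ℏ√(5·6) = √30 ℏ
Numerically, |L| = 5.477 × (1.055×10⁻³⁴ J·s) = 5.778×10⁻³⁴ J·s.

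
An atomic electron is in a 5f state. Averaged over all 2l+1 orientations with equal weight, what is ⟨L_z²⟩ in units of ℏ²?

5f means n = 5, l = 3.
m_l ∈ {-3, -2, -1, 0, 1, 2, 3}.
⟨L_z²⟩ = ℏ²·l(l+1)/3 = 4ℏ².

⟨L_z²⟩ = 4 ℏ²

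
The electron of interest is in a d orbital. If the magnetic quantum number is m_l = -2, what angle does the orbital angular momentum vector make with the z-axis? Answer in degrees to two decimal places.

θ ≈ 144.74°

A d state has l = 2.
|L| = √(l(l+1)) ℏ = √6 ℏ.
L_z = m_l ℏ = −2ℏ.
cos θ = L_z/|L| = -2/√6, so θ ≈ 144.74°.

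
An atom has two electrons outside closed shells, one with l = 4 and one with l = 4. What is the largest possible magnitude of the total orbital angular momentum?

The total orbital quantum number L ranges from |l₁ − l₂| to l₁ + l₂ in integer steps.
So L can be 0, 1, 2, 3, 4, 5, 6, 7, 8.
The largest magnitude corresponds to L = 8: |L_tot| = ℏ√(8·9) = 6√2 ℏ.

|L_tot|_max = 6√2 ℏ ≈ 8.485ℏ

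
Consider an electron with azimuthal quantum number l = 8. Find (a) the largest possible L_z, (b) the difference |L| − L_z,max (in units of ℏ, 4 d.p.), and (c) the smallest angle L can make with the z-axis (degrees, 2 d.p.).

L_z,max = 8ℏ; |L|−L_z,max ≈ 0.4853ℏ; θ_min ≈ 19.47°

L_z,max = lℏ = 8ℏ.
|L| − L_z,max = (6√2 − 8)ℏ ≈ 0.4853ℏ.
cos θ_min = 8/√72, so θ_min ≈ 19.47°.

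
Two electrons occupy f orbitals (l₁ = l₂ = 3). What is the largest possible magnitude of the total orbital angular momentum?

Angular momentum addition gives L = |l₁ − l₂|, …, l₁ + l₂.
Allowed values: L = 0, 1, 2, 3, 4, 5, 6.
The largest magnitude corresponds to L = 6: |L_tot| = ℏ√(6·7) = √42 ℏ.

|L_tot|_max = √42 ℏ ≈ 6.481ℏ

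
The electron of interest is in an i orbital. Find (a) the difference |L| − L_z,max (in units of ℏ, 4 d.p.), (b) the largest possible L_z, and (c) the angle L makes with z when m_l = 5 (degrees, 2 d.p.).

|L|−L_z,max ≈ 0.4807ℏ; L_z,max = 6ℏ; θ(m_l=5) ≈ 39.51°

An i state has l = 6.
|L| − L_z,max = (√42 − 6)ℏ ≈ 0.4807ℏ.
L_z,max = lℏ = 6ℏ.
For m_l = 5: cos θ = 5/√42, θ ≈ 39.51°.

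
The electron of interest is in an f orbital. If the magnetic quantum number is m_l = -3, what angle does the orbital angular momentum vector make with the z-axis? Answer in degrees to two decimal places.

θ ≈ 150.00°

For an f orbital, l = 3.
|L|² = l(l+1)ℏ² = 12ℏ², so |L| = 2√3 ℏ.
L_z = m_l ℏ = −3ℏ.
cos θ = L_z/|L| = -3/√12, so θ ≈ 150.00°.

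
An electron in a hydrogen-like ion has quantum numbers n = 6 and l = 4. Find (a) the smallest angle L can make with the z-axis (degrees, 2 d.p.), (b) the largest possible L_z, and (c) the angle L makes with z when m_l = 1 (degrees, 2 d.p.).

cos θ_min = 4/√20, so θ_min ≈ 26.57°.
L_z,max = lℏ = 4ℏ.
For m_l = 1: cos θ = 1/√20, θ ≈ 77.08°.

θ_min ≈ 26.57°; L_z,max = 4ℏ; θ(m_l=1) ≈ 77.08°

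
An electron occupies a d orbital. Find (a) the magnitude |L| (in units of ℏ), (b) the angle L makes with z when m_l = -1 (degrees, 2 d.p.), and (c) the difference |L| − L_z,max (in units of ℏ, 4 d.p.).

D corresponds to l = 2.
|L| = ℏ√(2·3) = √6 ℏ ≈ 2.449ℏ.
For m_l = -1: cos θ = -1/√6, θ ≈ 114.09°.
|L| − L_z,max = (√6 − 2)ℏ ≈ 0.4495ℏ.

|L| = √6 ℏ ≈ 2.449ℏ; θ(m_l=-1) ≈ 114.09°; |L|−L_z,max ≈ 0.4495ℏ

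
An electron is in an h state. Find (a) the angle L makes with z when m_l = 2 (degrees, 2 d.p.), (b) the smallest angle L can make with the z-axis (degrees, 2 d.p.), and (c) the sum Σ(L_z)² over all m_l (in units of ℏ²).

θ(m_l=2) ≈ 68.58°; θ_min ≈ 24.09°; Σ(L_z)² = 110 ℏ²

For an h orbital, l = 5.
For m_l = 2: cos θ = 2/√30, θ ≈ 68.58°.
cos θ_min = 5/√30, so θ_min ≈ 24.09°.
Σ m_l² = 110, so Σ(L_z)² = 110 ℏ².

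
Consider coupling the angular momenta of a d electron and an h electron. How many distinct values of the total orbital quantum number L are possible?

5

The total orbital quantum number L ranges from |l₁ − l₂| to l₁ + l₂ in integer steps.
L ∈ {3, 4, 5, 6, 7}.
That is 5 values.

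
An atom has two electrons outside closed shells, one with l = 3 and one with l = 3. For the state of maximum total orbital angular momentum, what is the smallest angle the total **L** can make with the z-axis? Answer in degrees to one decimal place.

L runs from |3 − 3| = 0 to 3 + 3 = 6.
L ∈ {0, 1, 2, 3, 4, 5, 6}.
The maximum is L = 6, with |L_tot| = ℏ√(6·7) = √42 ℏ.
The minimum angle with z is arccos(6/√42) ≈ 22.2°.

θ_min ≈ 22.2°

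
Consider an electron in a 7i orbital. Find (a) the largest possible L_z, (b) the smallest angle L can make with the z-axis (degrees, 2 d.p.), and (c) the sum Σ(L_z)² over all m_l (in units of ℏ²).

L_z,max = 6ℏ; θ_min ≈ 22.21°; Σ(L_z)² = 182 ℏ²

For 7i, l = 6.
L_z,max = lℏ = 6ℏ.
cos θ_min = 6/√42, so θ_min ≈ 22.21°.
Σ m_l² = 182, so Σ(L_z)² = 182 ℏ².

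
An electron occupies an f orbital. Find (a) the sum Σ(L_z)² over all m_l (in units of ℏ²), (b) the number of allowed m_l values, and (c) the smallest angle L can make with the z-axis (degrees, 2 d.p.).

An f state has l = 3.
Σ m_l² = 28, so Σ(L_z)² = 28 ℏ².
There are 2l+1 = 7 values of m_l.
cos θ_min = 3/√12, so θ_min ≈ 30.00°.

Σ(L_z)² = 28 ℏ²; 7 values; θ_min ≈ 30.00°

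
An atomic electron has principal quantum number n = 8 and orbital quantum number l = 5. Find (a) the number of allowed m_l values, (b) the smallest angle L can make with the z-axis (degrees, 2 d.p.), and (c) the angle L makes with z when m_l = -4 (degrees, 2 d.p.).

There are 2l+1 = 11 values of m_l.
cos θ_min = 5/√30, so θ_min ≈ 24.09°.
For m_l = -4: cos θ = -4/√30, θ ≈ 136.91°.

11 values; θ_min ≈ 24.09°; θ(m_l=-4) ≈ 136.91°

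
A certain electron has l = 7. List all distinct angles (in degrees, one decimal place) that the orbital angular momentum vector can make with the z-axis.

|L|² = l(l+1)ℏ² = 56ℏ², so |L| = 2√14 ℏ.
cos θ = m_l/√56 for each m_l ∈ {-7, -6, -5, -4, -3, -2, -1, 0, 1, 2, 3, 4, 5, 6, 7}.

θ ∈ {20.7°, 36.7°, 48.1°, 57.7°, 66.4°, 74.5°, 82.3°, 90.0°, 97.7°, 105.5°, 113.6°, 122.3°, 131.9°, 143.3°, 159.3°}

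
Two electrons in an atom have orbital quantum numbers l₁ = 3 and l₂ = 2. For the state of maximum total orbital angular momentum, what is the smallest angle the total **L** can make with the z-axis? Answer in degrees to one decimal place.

The total orbital quantum number L ranges from |l₁ − l₂| to l₁ + l₂ in integer steps.
L ∈ {1, 2, 3, 4, 5}.
The maximum is L = 5, with |L_tot| = ℏ√(5·6) = √30 ℏ.
The minimum angle with z is arccos(5/√30) ≈ 24.1°.

θ_min ≈ 24.1°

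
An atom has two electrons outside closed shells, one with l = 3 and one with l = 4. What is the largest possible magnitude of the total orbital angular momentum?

|L_tot|_max = 2√14 ℏ ≈ 7.483ℏ

L runs from |3 − 4| = 1 to 3 + 4 = 7.
L ∈ {1, 2, 3, 4, 5, 6, 7}.
The largest magnitude corresponds to L = 7: |L_tot| = ℏ√(7·8) = 2√14 ℏ.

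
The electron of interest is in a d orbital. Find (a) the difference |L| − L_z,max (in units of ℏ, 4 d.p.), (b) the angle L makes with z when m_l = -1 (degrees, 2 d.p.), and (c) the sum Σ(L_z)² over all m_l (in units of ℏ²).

|L|−L_z,max ≈ 0.4495ℏ; θ(m_l=-1) ≈ 114.09°; Σ(L_z)² = 10 ℏ²

For a d orbital, l = 2.
|L| − L_z,max = (√6 − 2)ℏ ≈ 0.4495ℏ.
For m_l = -1: cos θ = -1/√6, θ ≈ 114.09°.
Σ m_l² = 10, so Σ(L_z)² = 10 ℏ².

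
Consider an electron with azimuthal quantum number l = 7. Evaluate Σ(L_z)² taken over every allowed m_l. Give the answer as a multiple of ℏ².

m_l ∈ {-7, -6, -5, -4, -3, -2, -1, 0, 1, 2, 3, 4, 5, 6, 7}.
Summing m² from −7 to 7: Σ m_l² = 280.

Σ(L_z)² = 280 ℏ²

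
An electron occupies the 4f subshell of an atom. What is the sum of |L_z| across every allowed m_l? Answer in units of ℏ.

Σ|L_z| = 12 ℏ

For 4f, l = 3.
The allowed m_l values are -3, -2, -1, 0, 1, 2, 3.
Σ|m_l| = 2(1+2+…+3) = 12.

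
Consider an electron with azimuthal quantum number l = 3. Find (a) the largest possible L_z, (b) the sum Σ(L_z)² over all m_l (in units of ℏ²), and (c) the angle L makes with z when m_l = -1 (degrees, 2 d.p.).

L_z,max = 3ℏ; Σ(L_z)² = 28 ℏ²; θ(m_l=-1) ≈ 106.78°

L_z,max = lℏ = 3ℏ.
Σ m_l² = 28, so Σ(L_z)² = 28 ℏ².
For m_l = -1: cos θ = -1/√12, θ ≈ 106.78°.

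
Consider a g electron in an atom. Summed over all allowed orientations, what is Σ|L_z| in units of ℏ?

For a g orbital, l = 4.
m_l runs from −4 to 4, i.e. {-4, -3, -2, -1, 0, 1, 2, 3, 4}.
Σ|m_l| = 2(1+2+…+4) = 20.

Σ|L_z| = 20 ℏ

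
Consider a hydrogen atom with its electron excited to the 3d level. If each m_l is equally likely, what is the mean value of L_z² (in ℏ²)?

The 3d level has l = 2.
The allowed m_l values are -2, -1, 0, 1, 2.
Average of L_z² over 5 states: 10/5 ℏ² = 2 ℏ².

⟨L_z²⟩ = 2 ℏ²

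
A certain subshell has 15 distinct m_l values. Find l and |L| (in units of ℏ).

l = 7, |L| = 2√14 ℏ ≈ 7.483ℏ

2l + 1 = 15 ⇒ l = 7.
Then |L| = √(l(l+1)) ℏ = 2√14 ℏ.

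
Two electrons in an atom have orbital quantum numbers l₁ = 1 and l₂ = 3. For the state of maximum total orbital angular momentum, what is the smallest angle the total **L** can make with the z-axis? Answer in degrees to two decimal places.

θ_min ≈ 26.57°

The total orbital quantum number L ranges from |l₁ − l₂| to l₁ + l₂ in integer steps.
Allowed values: L = 2, 3, 4.
The maximum is L = 4, with |L_tot| = ℏ√(4·5) = 2√5 ℏ.
The minimum angle with z is arccos(4/√20) ≈ 26.57°.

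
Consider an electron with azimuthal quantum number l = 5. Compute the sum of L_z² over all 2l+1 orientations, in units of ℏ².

Σ(L_z)² = 110 ℏ²

m_l ∈ {-5, -4, -3, -2, -1, 0, 1, 2, 3, 4, 5}.
Summing m² from −5 to 5: Σ m_l² = 110.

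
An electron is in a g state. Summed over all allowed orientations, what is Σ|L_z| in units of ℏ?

A g state has l = 4.
m_l runs from −4 to 4, i.e. {-4, -3, -2, -1, 0, 1, 2, 3, 4}.
Σ|m_l| = 2·4(4+1)/2 = 20.

Σ|L_z| = 20 ℏ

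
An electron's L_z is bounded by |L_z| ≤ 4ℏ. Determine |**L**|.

|L| = 2√5 ℏ ≈ 4.472ℏ

L_z,max = lℏ, so l = 4.
|L| = √(l(l+1)) ℏ = 2√5 ℏ.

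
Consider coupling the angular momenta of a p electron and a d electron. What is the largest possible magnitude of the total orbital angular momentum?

|L_tot|_max = 2√3 ℏ ≈ 3.464ℏ

L runs from |1 − 2| = 1 to 1 + 2 = 3.
Allowed values: L = 1, 2, 3.
The largest magnitude corresponds to L = 3: |L_tot| = ℏ√(3·4) = 2√3 ℏ.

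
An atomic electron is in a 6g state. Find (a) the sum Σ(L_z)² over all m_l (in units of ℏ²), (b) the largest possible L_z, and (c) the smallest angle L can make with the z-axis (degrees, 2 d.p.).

The 6g subshell has l = 4.
Σ m_l² = 60, so Σ(L_z)² = 60 ℏ².
L_z,max = lℏ = 4ℏ.
cos θ_min = 4/√20, so θ_min ≈ 26.57°.

Σ(L_z)² = 60 ℏ²; L_z,max = 4ℏ; θ_min ≈ 26.57°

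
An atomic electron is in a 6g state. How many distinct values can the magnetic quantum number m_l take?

6g means n = 6, l = 4.
The number of m_l values is 2l + 1 = 2·4 + 1 = 9.

9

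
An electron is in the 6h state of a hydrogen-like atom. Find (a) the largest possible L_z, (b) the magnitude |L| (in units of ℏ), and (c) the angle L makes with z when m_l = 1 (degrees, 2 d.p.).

For 6h, l = 5.
L_z,max = lℏ = 5ℏ.
|L| = ℏ√(5·6) = √30 ℏ ≈ 5.477ℏ.
For m_l = 1: cos θ = 1/√30, θ ≈ 79.48°.

L_z,max = 5ℏ; |L| = √30 ℏ ≈ 5.477ℏ; θ(m_l=1) ≈ 79.48°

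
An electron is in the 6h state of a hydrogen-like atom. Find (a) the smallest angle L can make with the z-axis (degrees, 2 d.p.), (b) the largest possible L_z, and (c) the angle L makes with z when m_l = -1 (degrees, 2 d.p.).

The 6h subshell has l = 5.
cos θ_min = 5/√30, so θ_min ≈ 24.09°.
L_z,max = lℏ = 5ℏ.
For m_l = -1: cos θ = -1/√30, θ ≈ 100.52°.

θ_min ≈ 24.09°; L_z,max = 5ℏ; θ(m_l=-1) ≈ 100.52°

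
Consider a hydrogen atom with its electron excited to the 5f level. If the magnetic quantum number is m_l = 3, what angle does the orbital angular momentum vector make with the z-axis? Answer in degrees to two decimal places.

θ ≈ 30.00°

The 5f level has l = 3.
|L| = √(l(l+1)) ℏ = 2√3 ℏ.
L_z = m_l ℏ = 3ℏ.
cos θ = L_z/|L| = 3/√12, so θ ≈ 30.00°.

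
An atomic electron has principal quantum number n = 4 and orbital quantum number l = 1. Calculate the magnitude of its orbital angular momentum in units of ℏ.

|L| = √2 ℏ ≈ 1.414ℏ

|L| = ℏ√(l(l+1)) = ℏ√(1·2) = √2 ℏ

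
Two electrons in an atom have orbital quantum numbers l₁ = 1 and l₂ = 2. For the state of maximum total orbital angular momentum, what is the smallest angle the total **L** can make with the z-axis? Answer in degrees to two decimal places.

L runs from |1 − 2| = 1 to 1 + 2 = 3.
L ∈ {1, 2, 3}.
The maximum is L = 3, with |L_tot| = ℏ√(3·4) = 2√3 ℏ.
The minimum angle with z is arccos(3/√12) ≈ 30.00°.

θ_min ≈ 30.00°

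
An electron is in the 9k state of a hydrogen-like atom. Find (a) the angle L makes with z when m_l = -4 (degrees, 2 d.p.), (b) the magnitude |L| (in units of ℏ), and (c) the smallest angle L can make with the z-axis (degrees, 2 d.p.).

The 9k subshell has l = 7.
For m_l = -4: cos θ = -4/√56, θ ≈ 122.31°.
|L| = ℏ√(7·8) = 2√14 ℏ ≈ 7.483ℏ.
cos θ_min = 7/√56, so θ_min ≈ 20.70°.

θ(m_l=-4) ≈ 122.31°; |L| = 2√14 ℏ ≈ 7.483ℏ; θ_min ≈ 20.70°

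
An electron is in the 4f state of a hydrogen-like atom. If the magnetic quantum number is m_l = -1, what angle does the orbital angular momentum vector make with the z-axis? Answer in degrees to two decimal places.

θ ≈ 106.78°

For 4f, l = 3.
|L| = √(l(l+1)) ℏ = 2√3 ℏ.
L_z = m_l ℏ = −1ℏ.
cos θ = L_z/|L| = -1/√12, so θ ≈ 106.78°.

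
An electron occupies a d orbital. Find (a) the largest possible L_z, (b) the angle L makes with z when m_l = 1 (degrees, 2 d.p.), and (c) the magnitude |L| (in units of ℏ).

For a d orbital, l = 2.
L_z,max = lℏ = 2ℏ.
For m_l = 1: cos θ = 1/√6, θ ≈ 65.91°.
|L| = ℏ√(2·3) = √6 ℏ ≈ 2.449ℏ.

L_z,max = 2ℏ; θ(m_l=1) ≈ 65.91°; |L| = √6 ℏ ≈ 2.449ℏ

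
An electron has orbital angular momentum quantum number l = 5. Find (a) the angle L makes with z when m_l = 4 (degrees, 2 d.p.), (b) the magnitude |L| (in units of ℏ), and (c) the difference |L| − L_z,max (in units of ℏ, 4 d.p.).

For m_l = 4: cos θ = 4/√30, θ ≈ 43.09°.
|L| = ℏ√(5·6) = √30 ℏ ≈ 5.477ℏ.
|L| − L_z,max = (√30 − 5)ℏ ≈ 0.4772ℏ.

θ(m_l=4) ≈ 43.09°; |L| = √30 ℏ ≈ 5.477ℏ; |L|−L_z,max ≈ 0.4772ℏ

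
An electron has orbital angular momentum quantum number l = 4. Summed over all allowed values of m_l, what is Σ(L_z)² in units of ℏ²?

m_l runs from −4 to 4, i.e. {-4, -3, -2, -1, 0, 1, 2, 3, 4}.
Σ m_l² = l(l+1)(2l+1)/3 = 4·5·9/3 = 60.

Σ(L_z)² = 60 ℏ²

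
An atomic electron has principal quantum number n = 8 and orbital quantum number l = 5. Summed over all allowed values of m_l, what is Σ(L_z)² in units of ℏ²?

Σ(L_z)² = 110 ℏ²

The allowed m_l values are -5, -4, -3, -2, -1, 0, 1, 2, 3, 4, 5.
Summing m² from −5 to 5: Σ m_l² = 110.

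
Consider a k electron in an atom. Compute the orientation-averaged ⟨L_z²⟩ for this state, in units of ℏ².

The letter k corresponds to l = 7.
m_l ∈ {-7, -6, -5, -4, -3, -2, -1, 0, 1, 2, 3, 4, 5, 6, 7}.
⟨L_z²⟩ = ℏ²·l(l+1)/3 = 18.67ℏ².

⟨L_z²⟩ = 18.67 ℏ²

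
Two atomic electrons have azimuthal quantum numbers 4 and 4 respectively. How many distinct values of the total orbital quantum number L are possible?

By the triangle rule, |l₁ − l₂| ≤ L ≤ l₁ + l₂.
So L can be 0, 1, 2, 3, 4, 5, 6, 7, 8.
That is 9 values.

9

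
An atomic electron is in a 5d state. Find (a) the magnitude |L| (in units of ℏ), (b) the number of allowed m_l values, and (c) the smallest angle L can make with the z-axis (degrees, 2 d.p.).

The 5d subshell has l = 2.
|L| = ℏ√(2·3) = √6 ℏ ≈ 2.449ℏ.
There are 2l+1 = 5 values of m_l.
cos θ_min = 2/√6, so θ_min ≈ 35.26°.

|L| = √6 ℏ ≈ 2.449ℏ; 5 values; θ_min ≈ 35.26°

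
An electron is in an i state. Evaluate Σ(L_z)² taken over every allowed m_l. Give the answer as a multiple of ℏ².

For an i orbital, l = 6.
m_l runs from −6 to 6, i.e. {-6, -5, -4, -3, -2, -1, 0, 1, 2, 3, 4, 5, 6}.
Σ m_l² = 2·(1 + 4 + 9 + 16 + 25 + 36) = 182.

Σ(L_z)² = 182 ℏ²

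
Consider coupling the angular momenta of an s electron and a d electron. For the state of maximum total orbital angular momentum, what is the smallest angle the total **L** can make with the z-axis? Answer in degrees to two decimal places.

The total orbital quantum number L ranges from |l₁ − l₂| to l₁ + l₂ in integer steps.
Allowed values: L = 2.
The maximum is L = 2, with |L_tot| = ℏ√(2·3) = √6 ℏ.
The minimum angle with z is arccos(2/√6) ≈ 35.26°.

θ_min ≈ 35.26°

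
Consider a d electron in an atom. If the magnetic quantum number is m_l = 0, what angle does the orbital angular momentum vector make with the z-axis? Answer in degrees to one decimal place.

θ ≈ 90.0°

For a d orbital, l = 2.
|L| = √(l(l+1)) ℏ = √6 ℏ.
L_z = m_l ℏ = 0ℏ.
cos θ = L_z/|L| = 0/√6, so θ ≈ 90.0°.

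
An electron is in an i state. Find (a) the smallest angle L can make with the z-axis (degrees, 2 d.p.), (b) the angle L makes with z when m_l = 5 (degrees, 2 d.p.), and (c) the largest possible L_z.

An i state has l = 6.
cos θ_min = 6/√42, so θ_min ≈ 22.21°.
For m_l = 5: cos θ = 5/√42, θ ≈ 39.51°.
L_z,max = lℏ = 6ℏ.

θ_min ≈ 22.21°; θ(m_l=5) ≈ 39.51°; L_z,max = 6ℏ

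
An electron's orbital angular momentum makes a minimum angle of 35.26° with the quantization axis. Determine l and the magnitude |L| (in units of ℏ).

l = 2, |L| = √6 ℏ ≈ 2.449ℏ

cos²θ_min = l/(l+1) = 0.6667.
Thus l = 0.6667/(1 − 0.6667) ≈ 2.
Then |L| = ℏ√(2·3) = √6 ℏ.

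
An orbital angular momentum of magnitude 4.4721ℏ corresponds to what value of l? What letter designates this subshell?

(|L|/ℏ)² = l(l+1) = 20.
Solving: l = 4.

l = 4 (g orbital)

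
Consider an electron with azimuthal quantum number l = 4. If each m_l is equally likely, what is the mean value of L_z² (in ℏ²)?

m_l runs from −4 to 4, i.e. {-4, -3, -2, -1, 0, 1, 2, 3, 4}.
Average of L_z² over 9 states: 60/9 ℏ² = 6.667 ℏ².

⟨L_z²⟩ = 6.667 ℏ²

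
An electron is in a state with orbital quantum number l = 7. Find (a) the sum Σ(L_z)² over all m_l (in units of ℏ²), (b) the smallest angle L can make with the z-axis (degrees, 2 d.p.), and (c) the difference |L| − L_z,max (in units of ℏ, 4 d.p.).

Σ m_l² = 280, so Σ(L_z)² = 280 ℏ².
cos θ_min = 7/√56, so θ_min ≈ 20.70°.
|L| − L_z,max = (2√14 − 7)ℏ ≈ 0.4833ℏ.

Σ(L_z)² = 280 ℏ²; θ_min ≈ 20.70°; |L|−L_z,max ≈ 0.4833ℏ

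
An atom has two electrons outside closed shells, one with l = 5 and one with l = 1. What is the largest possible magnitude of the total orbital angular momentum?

|L_tot|_max = √42 ℏ ≈ 6.481ℏ

By the triangle rule, |l₁ − l₂| ≤ L ≤ l₁ + l₂.
So L can be 4, 5, 6.
The largest magnitude corresponds to L = 6: |L_tot| = ℏ√(6·7) = √42 ℏ.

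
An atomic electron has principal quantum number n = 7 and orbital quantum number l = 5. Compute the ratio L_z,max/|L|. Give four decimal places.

|L| = √30 ℏ ≈ 5.4772ℏ, while L_z,max = lℏ = 5ℏ.
L_z,max/|L| = 5/√30 = 0.9129.

L_z,max/|L| = 0.9129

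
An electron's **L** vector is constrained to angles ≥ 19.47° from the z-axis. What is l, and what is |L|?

l = 8, |L| = 6√2 ℏ ≈ 8.485ℏ

At minimum angle, m_l = l, so cos θ = l/√(l(l+1)); cos²θ = l/(l+1) = 0.8889.
l = cos²θ/sin²θ ≈ 8.
Then |L| = ℏ√(8·9) = 6√2 ℏ.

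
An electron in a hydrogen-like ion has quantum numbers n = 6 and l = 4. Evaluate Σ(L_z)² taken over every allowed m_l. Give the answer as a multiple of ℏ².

m_l runs from −4 to 4, i.e. {-4, -3, -2, -1, 0, 1, 2, 3, 4}.
Σ m_l² = 2·(1 + 4 + 9 + 16) = 60.

Σ(L_z)² = 60 ℏ²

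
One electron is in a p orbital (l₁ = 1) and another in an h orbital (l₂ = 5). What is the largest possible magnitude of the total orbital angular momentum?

|L_tot|_max = √42 ℏ ≈ 6.481ℏ

Angular momentum addition gives L = |l₁ − l₂|, …, l₁ + l₂.
L ∈ {4, 5, 6}.
The largest magnitude corresponds to L = 6: |L_tot| = ℏ√(6·7) = √42 ℏ.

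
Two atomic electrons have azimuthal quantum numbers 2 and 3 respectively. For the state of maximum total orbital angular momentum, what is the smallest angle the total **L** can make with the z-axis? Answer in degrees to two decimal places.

θ_min ≈ 24.09°

The total orbital quantum number L ranges from |l₁ − l₂| to l₁ + l₂ in integer steps.
Allowed values: L = 1, 2, 3, 4, 5.
The maximum is L = 5, with |L_tot| = ℏ√(5·6) = √30 ℏ.
The minimum angle with z is arccos(5/√30) ≈ 24.09°.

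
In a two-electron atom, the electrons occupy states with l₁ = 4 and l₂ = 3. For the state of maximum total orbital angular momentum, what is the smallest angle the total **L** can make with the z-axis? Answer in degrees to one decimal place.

θ_min ≈ 20.7°

L runs from |4 − 3| = 1 to 4 + 3 = 7.
Allowed values: L = 1, 2, 3, 4, 5, 6, 7.
The maximum is L = 7, with |L_tot| = ℏ√(7·8) = 2√14 ℏ.
The minimum angle with z is arccos(7/√56) ≈ 20.7°.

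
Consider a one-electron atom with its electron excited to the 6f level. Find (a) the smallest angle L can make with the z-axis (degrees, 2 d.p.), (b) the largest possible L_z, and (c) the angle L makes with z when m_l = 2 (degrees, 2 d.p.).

The 6f level has l = 3.
cos θ_min = 3/√12, so θ_min ≈ 30.00°.
L_z,max = lℏ = 3ℏ.
For m_l = 2: cos θ = 2/√12, θ ≈ 54.74°.

θ_min ≈ 30.00°; L_z,max = 3ℏ; θ(m_l=2) ≈ 54.74°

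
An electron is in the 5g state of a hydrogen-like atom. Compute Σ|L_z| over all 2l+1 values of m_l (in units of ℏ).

Σ|L_z| = 20 ℏ

5g means n = 5, l = 4.
m_l runs from −4 to 4, i.e. {-4, -3, -2, -1, 0, 1, 2, 3, 4}.
Σ|m_l| = 2(1+2+…+4) = 20.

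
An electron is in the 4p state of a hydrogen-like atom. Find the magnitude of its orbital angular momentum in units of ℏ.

|L| = √2 ℏ ≈ 1.414ℏ

The 4p subshell has l = 1.
|L| = ℏ√(l(l+1)) = ℏ√(1·2) = √2 ℏ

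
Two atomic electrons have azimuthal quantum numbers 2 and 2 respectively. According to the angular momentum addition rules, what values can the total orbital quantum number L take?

The total orbital quantum number L ranges from |l₁ − l₂| to l₁ + l₂ in integer steps.
L ∈ {0, 1, 2, 3, 4}.

L = 0, 1, 2, 3, 4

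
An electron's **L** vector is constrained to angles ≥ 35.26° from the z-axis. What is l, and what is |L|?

l = 2, |L| = √6 ℏ ≈ 2.449ℏ

cos²θ_min = l/(l+1) = 0.6667.
l = cos²θ/sin²θ ≈ 2.
Then |L| = ℏ√(2·3) = √6 ℏ.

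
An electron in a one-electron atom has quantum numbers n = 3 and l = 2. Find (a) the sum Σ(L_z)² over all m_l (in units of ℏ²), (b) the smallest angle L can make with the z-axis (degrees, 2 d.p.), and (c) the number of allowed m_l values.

Σ(L_z)² = 10 ℏ²; θ_min ≈ 35.26°; 5 values

Σ m_l² = 10, so Σ(L_z)² = 10 ℏ².
cos θ_min = 2/√6, so θ_min ≈ 35.26°.
There are 2l+1 = 5 values of m_l.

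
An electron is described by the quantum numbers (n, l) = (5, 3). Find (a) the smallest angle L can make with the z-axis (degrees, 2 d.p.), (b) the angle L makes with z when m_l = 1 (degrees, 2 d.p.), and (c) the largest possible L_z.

θ_min ≈ 30.00°; θ(m_l=1) ≈ 73.22°; L_z,max = 3ℏ

cos θ_min = 3/√12, so θ_min ≈ 30.00°.
For m_l = 1: cos θ = 1/√12, θ ≈ 73.22°.
L_z,max = lℏ = 3ℏ.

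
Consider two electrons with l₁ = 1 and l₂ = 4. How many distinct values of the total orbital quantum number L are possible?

3

L runs from |1 − 4| = 3 to 1 + 4 = 5.
Allowed values: L = 3, 4, 5.
That is 3 values.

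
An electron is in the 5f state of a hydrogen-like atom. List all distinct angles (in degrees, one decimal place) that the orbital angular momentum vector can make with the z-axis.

For 5f, l = 3.
|L| = √(l(l+1)) ℏ = 2√3 ℏ.
cos θ = m_l/√12 for each m_l ∈ {-3, -2, -1, 0, 1, 2, 3}.

θ ∈ {30.0°, 54.7°, 73.2°, 90.0°, 106.8°, 125.3°, 150.0°}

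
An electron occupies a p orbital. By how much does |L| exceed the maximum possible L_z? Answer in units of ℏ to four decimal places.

P corresponds to l = 1.
|L| = √2 ℏ ≈ 1.4142ℏ, while L_z,max = lℏ = 1ℏ.
The difference is (√2 − 1)ℏ ≈ 0.4142ℏ.

|L| − L_z,max ≈ 0.4142ℏ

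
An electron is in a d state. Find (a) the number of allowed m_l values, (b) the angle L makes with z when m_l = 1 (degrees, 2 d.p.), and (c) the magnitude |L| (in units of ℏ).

The letter d corresponds to l = 2.
There are 2l+1 = 5 values of m_l.
For m_l = 1: cos θ = 1/√6, θ ≈ 65.91°.
|L| = ℏ√(2·3) = √6 ℏ ≈ 2.449ℏ.

5 values; θ(m_l=1) ≈ 65.91°; |L| = √6 ℏ ≈ 2.449ℏ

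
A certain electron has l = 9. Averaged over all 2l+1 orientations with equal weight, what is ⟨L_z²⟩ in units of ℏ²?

m_l runs from −9 to 9, i.e. {-9, -8, -7, -6, -5, -4, -3, -2, -1, 0, 1, 2, 3, 4, 5, 6, 7, 8, 9}.
⟨L_z²⟩ = ℏ²·(Σ m_l²)/(2l+1) = ℏ²·570/19 = 30ℏ².

⟨L_z²⟩ = 30 ℏ²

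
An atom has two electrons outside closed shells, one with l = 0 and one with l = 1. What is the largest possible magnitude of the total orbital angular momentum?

|L_tot|_max = √2 ℏ ≈ 1.414ℏ

By the triangle rule, |l₁ − l₂| ≤ L ≤ l₁ + l₂.
Allowed values: L = 1.
The largest magnitude corresponds to L = 1: |L_tot| = ℏ√(1·2) = √2 ℏ.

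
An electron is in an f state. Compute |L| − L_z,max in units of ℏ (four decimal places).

The letter f corresponds to l = 3.
|L| = 2√3 ℏ ≈ 3.4641ℏ, while L_z,max = lℏ = 3ℏ.
The difference is (2√3 − 3)ℏ ≈ 0.4641ℏ.

|L| − L_z,max ≈ 0.4641ℏ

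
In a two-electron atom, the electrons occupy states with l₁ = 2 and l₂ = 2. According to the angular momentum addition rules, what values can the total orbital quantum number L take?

Angular momentum addition gives L = |l₁ − l₂|, …, l₁ + l₂.
L ∈ {0, 1, 2, 3, 4}.

L = 0, 1, 2, 3, 4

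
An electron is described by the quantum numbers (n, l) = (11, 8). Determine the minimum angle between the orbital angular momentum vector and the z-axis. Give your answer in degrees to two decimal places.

θ_min ≈ 19.47°

|L|² = l(l+1)ℏ² = 72ℏ², so |L| = 6√2 ℏ.
The smallest angle corresponds to the largest L_z, i.e. m_l = l = 8, giving L_z = 8ℏ.
cos θ_min = 8/√72, so θ_min ≈ 19.47°.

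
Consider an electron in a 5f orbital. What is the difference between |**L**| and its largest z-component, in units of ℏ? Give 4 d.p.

5f means n = 5, l = 3.
|L| = 2√3 ℏ ≈ 3.4641ℏ, while L_z,max = lℏ = 3ℏ.
The difference is (2√3 − 3)ℏ ≈ 0.4641ℏ.

|L| − L_z,max ≈ 0.4641ℏ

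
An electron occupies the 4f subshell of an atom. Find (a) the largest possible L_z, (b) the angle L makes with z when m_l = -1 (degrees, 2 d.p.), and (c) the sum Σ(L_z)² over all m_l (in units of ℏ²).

The 4f subshell has l = 3.
L_z,max = lℏ = 3ℏ.
For m_l = -1: cos θ = -1/√12, θ ≈ 106.78°.
Σ m_l² = 28, so Σ(L_z)² = 28 ℏ².

L_z,max = 3ℏ; θ(m_l=-1) ≈ 106.78°; Σ(L_z)² = 28 ℏ²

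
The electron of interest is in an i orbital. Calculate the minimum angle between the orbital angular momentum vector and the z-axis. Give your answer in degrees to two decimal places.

An i state has l = 6.
|L|² = l(l+1)ℏ² = 42ℏ², so |L| = √42 ℏ.
The smallest angle corresponds to the largest L_z, i.e. m_l = l = 6, giving L_z = 6ℏ.
cos θ_min = 6/√42, so θ_min ≈ 22.21°.

θ_min ≈ 22.21°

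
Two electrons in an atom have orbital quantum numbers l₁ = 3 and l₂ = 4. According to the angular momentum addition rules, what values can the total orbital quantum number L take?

L runs from |3 − 4| = 1 to 3 + 4 = 7.
Allowed values: L = 1, 2, 3, 4, 5, 6, 7.

L = 1, 2, 3, 4, 5, 6, 7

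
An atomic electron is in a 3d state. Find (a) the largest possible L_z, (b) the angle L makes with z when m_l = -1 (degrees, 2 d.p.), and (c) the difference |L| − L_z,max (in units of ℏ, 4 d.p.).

L_z,max = 2ℏ; θ(m_l=-1) ≈ 114.09°; |L|−L_z,max ≈ 0.4495ℏ

The 3d subshell has l = 2.
L_z,max = lℏ = 2ℏ.
For m_l = -1: cos θ = -1/√6, θ ≈ 114.09°.
|L| − L_z,max = (√6 − 2)ℏ ≈ 0.4495ℏ.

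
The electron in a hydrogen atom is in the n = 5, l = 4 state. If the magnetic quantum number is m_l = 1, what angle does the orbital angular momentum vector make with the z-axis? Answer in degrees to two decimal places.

θ ≈ 77.08°

|L| = √(l(l+1)) ℏ = 2√5 ℏ.
L_z = m_l ℏ = 1ℏ.
cos θ = L_z/|L| = 1/√20, so θ ≈ 77.08°.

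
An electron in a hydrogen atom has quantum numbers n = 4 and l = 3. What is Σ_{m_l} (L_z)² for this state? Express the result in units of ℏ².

m_l runs from −3 to 3, i.e. {-3, -2, -1, 0, 1, 2, 3}.
Summing m² from −3 to 3: Σ m_l² = 28.

Σ(L_z)² = 28 ℏ²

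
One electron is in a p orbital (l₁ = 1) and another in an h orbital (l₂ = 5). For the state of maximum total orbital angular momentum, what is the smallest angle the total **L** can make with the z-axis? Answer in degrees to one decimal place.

θ_min ≈ 22.2°

The total orbital quantum number L ranges from |l₁ − l₂| to l₁ + l₂ in integer steps.
So L can be 4, 5, 6.
The maximum is L = 6, with |L_tot| = ℏ√(6·7) = √42 ℏ.
The minimum angle with z is arccos(6/√42) ≈ 22.2°.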